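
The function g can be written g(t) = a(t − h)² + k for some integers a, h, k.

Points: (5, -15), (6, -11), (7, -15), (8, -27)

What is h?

6

First differences 4, -4, -12; second difference -8 = 2a, so a = -4.
Expanding, the t-coefficient is −2ah = 8h; matching it to the data gives h = 6, and then k = -11.
So g(t) = -4(t − 6)² − 11.
Hence h = 6.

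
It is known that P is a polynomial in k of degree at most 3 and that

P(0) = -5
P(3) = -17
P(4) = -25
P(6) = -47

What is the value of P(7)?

-61

Write P(k) = ak³ + bk² + ck + d; the 4 given values yield a linear system in the 4 coefficients.
Solving, the leading coefficient vanishes, and P(k) = -k² - k - 5.
Then P(7) = -61.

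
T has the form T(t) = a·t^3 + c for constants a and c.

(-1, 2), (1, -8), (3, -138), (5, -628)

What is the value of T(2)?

-43

From T(-1) = 2 and T(1) = -8: -1a + c = 2 and 1a + c = -8.
Subtracting: 2a = -10, so a = -5; then c = 2 − (-5)·(-1) = -3.
So T(t) = -5t³ − 3, and T(2) = -43.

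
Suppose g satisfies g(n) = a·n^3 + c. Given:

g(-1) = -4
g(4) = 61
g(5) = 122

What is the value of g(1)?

From g(-1) = -4 and g(4) = 61: -1a + c = -4 and 64a + c = 61.
Subtracting: 65a = 65, so a = 1; then c = -4 − 1·(-1) = -3.
So g(n) = 1n³ − 3, and g(1) = -2.

-2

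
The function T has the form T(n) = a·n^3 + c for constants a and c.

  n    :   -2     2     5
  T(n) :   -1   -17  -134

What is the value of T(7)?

-352

From T(-2) = -1 and T(2) = -17: -8a + c = -1 and 8a + c = -17.
Subtracting: 16a = -16, so a = -1; then c = -1 − (-1)·(-8) = -9.
So T(n) = -1n³ − 9, and T(7) = -352.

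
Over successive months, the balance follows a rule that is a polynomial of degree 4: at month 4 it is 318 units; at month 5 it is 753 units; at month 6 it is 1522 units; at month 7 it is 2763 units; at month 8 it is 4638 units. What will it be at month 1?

-3

Write the value at t as f(t).
Write f(t) = at^4 + bt³ + ct² + dt + e; the 5 given values yield a linear system in the 5 coefficients.
Solving, f(t) = t^4 + t³ + t² - 4t - 2.
Then f(1) = -3.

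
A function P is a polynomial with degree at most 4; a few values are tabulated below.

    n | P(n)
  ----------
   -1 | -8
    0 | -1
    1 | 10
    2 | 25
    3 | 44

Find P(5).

94

Write P(n) = an^4 + bn³ + cn² + dn + e; the 5 given values yield a linear system in the 5 coefficients.
Solving, the top 2 coefficients vanish, and P(n) = 2n² + 9n - 1.
Then P(5) = 94.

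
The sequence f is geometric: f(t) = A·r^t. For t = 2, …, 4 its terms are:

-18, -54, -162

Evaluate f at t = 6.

-1458

Consecutive ratio: -54/(-18) = 3, and -162/(-54) = 3, so r = 3.
Then A·3^2 = -18 gives A = -2, and f(t) = -2·3^t.
f(6) = -2·3^6 = -1458.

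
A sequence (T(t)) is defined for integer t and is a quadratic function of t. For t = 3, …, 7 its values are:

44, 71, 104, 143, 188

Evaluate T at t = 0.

Write T(t) = at² + bt + c; the 5 given values yield a linear system in the 3 coefficients.
Solving, T(t) = 3t² + 6t - 1.
Then T(0) = -1.

-1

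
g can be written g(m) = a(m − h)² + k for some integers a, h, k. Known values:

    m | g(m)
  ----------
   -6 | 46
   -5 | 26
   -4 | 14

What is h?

-3

First differences -20, -12; second difference 8 = 2a, so a = 4.
Expanding, the m-coefficient is −2ah = -8h; matching it to the data gives h = -3, and then k = 10.
So g(m) = 4(m + 3)² + 10.
Hence h = -3.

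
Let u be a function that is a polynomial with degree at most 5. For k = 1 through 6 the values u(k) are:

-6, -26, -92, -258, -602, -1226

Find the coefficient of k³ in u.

1

First differences: -20, -66, -166, -344, -624. Second differences: -46, -100, -178, -280. Third differences: -54, -78, -102. Fourth differences: -24, -24.
Level-4 differences are constant, so u has degree 4.
Fitting a degree-4 polynomial gives u(k) = -k^4 + k³ - 4k² - 2.
The coefficient of k³ is 1.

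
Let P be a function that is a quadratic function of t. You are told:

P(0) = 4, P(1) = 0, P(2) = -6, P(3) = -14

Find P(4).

Write P(t) = at² + bt + c; the 4 given values yield a linear system in the 3 coefficients.
Solving, P(t) = -t² - 3t + 4.
Then P(4) = -24.

-24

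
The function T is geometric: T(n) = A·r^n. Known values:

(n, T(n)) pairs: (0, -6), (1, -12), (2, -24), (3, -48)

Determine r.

2

Consecutive ratio: -12/(-6) = 2, and -24/(-12) = 2, so r = 2.
Then A·2^0 = -6 gives A = -6, and T(n) = -6·2^n.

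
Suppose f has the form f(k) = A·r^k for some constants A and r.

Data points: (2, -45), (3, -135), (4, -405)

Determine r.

3

Consecutive ratio: -135/(-45) = 3, and -405/(-135) = 3, so r = 3.
Then A·3^2 = -45 gives A = -5, and f(k) = -5·3^k.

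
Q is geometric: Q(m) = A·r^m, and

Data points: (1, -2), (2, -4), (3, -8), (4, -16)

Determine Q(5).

-32

Consecutive ratio: -4/(-2) = 2, and -8/(-4) = 2, so r = 2.
Then A·2^1 = -2 gives A = -1, and Q(m) = -1·2^m.
Q(5) = -1·2^5 = -32.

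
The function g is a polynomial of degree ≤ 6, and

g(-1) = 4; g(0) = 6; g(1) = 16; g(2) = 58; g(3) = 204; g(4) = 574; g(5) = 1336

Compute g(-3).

168

Write g(m) = am^6 + bm^5 + cm^4 + dm³ + em² + pm + q; the 7 given values yield a linear system in the 7 coefficients.
Solving, the top 2 coefficients vanish, and g(m) = 2m^4 + 2m² + 6m + 6.
Then g(-3) = 168.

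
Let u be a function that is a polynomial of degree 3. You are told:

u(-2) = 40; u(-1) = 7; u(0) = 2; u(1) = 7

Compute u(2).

4

Write u(x) = ax³ + bx² + cx + d; the 4 given values yield a linear system in the 4 coefficients.
Solving, u(x) = -3x³ + 5x² + 3x + 2.
Then u(2) = 4.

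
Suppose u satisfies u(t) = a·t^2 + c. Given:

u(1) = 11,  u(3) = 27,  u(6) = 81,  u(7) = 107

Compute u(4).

From u(1) = 11 and u(3) = 27: 1a + c = 11 and 9a + c = 27.
Subtracting: 8a = 16, so a = 2; then c = 11 − 2·1 = 9.
So u(t) = 2t² + 9, and u(4) = 41.

41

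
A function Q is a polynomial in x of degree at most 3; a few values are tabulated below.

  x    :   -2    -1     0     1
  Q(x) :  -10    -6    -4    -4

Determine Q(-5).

-34

First differences: 4, 2, 0. Second differences: -2, -2.
Level-2 differences are constant, so Q has degree 2.
Fitting a degree-2 polynomial gives Q(x) = -x² + x - 4.
Then Q(-5) = -34.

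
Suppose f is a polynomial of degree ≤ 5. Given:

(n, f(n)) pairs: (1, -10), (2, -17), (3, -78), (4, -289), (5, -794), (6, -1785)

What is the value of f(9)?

-10314

Write f(n) = an^5 + bn^4 + cn³ + dn² + en + p; the 6 given values yield a linear system in the 6 coefficients.
Solving, the leading coefficient vanishes, and f(n) = -2n^4 + 4n³ - n² - 2n - 9.
Then f(9) = -10314.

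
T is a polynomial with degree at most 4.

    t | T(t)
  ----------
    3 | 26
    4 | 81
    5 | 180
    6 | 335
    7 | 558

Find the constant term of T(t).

First differences: 55, 99, 155, 223. Second differences: 44, 56, 68. Third differences: 12, 12.
Level-3 differences are constant, so T has degree 3.
Fitting a degree-3 polynomial gives T(t) = 2t³ - 2t² - 5t + 5.
The constant term is T(0) = 5.

5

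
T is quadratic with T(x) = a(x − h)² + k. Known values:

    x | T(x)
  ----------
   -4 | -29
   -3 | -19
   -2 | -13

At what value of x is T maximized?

-1

First differences 10, 6; second difference -4 = 2a, so a = -2.
Expanding, the x-coefficient is −2ah = 4h; matching it to the data gives h = -1, and then k = -11.
So T(x) = -2(x + 1)² − 11.
Hence h = -1.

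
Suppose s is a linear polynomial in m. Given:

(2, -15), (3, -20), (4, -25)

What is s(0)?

-5

First differences: -5, -5.
Level-1 differences are constant, so s has degree 1.
Fitting a degree-1 polynomial gives s(m) = -5m - 5.
Then s(0) = -5.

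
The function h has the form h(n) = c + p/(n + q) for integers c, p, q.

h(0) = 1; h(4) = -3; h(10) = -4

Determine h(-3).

-17

(h(n) − c)(n + q) = p for each data point; the three points give a linear system in c and q, then p follows.
Solving: c = -5, q = 2, p = 12, so h(n) = -5 + 12/(n + 2).
Then h(-3) = -5 + 12/(-1) = -17.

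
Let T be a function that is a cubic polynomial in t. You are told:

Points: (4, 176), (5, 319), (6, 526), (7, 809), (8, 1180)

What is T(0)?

4

Write T(t) = at³ + bt² + ct + d; the 5 given values yield a linear system in the 4 coefficients.
Solving, T(t) = 2t³ + 2t² + 3t + 4.
The constant term is T(0) = 4.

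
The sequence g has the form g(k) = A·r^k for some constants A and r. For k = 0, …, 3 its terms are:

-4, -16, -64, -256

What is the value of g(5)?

-4096

Consecutive ratio: -16/(-4) = 4, and -64/(-16) = 4, so r = 4.
Then A·4^0 = -4 gives A = -4, and g(k) = -4·4^k.
g(5) = -4·4^5 = -4096.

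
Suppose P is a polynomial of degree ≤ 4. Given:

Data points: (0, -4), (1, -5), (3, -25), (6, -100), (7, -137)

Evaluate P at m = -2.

-20

Write P(m) = am^4 + bm³ + cm² + dm + e; the 5 given values yield a linear system in the 5 coefficients.
Solving, the top 2 coefficients vanish, and P(m) = -3m² + 2m - 4.
Then P(-2) = -20.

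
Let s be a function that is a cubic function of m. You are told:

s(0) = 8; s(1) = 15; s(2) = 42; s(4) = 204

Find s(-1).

9

Write s(m) = am³ + bm² + cm + d; the 4 given values yield a linear system in the 4 coefficients.
Solving, s(m) = 2m³ + 4m² + m + 8.
Then s(-1) = 9.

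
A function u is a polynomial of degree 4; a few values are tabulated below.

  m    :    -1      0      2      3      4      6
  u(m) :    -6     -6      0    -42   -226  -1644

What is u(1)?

-4

Write u(m) = am^4 + bm³ + cm² + dm + e; the 6 given values yield a linear system in the 5 coefficients.
Solving, u(m) = -2m^4 + 4m³ + 3m² - 3m - 6.
Then u(1) = -4.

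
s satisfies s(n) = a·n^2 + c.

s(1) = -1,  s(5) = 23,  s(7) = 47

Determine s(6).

34

From s(1) = -1 and s(5) = 23: 1a + c = -1 and 25a + c = 23.
Subtracting: 24a = 24, so a = 1; then c = -1 − 1·1 = -2.
So s(n) = 1n² − 2, and s(6) = 34.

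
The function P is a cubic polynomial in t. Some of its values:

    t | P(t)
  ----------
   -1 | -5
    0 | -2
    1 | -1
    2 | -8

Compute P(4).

-70

Write P(t) = at³ + bt² + ct + d; the 4 given values yield a linear system in the 4 coefficients.
Solving, P(t) = -t³ - t² + 3t - 2.
Then P(4) = -70.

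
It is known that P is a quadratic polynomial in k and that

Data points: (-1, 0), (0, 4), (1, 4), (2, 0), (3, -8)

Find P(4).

-20

Write P(k) = ak² + bk + c; the 5 given values yield a linear system in the 3 coefficients.
Solving, P(k) = -2k² + 2k + 4.
Then P(4) = -20.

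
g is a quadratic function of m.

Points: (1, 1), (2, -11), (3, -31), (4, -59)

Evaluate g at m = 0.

First differences: -12, -20, -28. Second differences: -8, -8.
Level-2 differences are constant, so g has degree 2.
Fitting a degree-2 polynomial gives g(m) = -4m² + 5.
Then g(0) = 5.

5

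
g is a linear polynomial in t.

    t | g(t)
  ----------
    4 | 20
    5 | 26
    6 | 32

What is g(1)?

2

Write g(t) = at + b; the 3 given values yield a linear system in the 2 coefficients.
Solving, g(t) = 6t - 4.
Then g(1) = 2.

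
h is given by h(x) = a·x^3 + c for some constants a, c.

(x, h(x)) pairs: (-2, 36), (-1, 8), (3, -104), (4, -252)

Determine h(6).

From h(-2) = 36 and h(-1) = 8: -8a + c = 36 and -1a + c = 8.
Subtracting: 7a = -28, so a = -4; then c = 36 − (-4)·(-8) = 4.
So h(x) = -4x³ + 4, and h(6) = -860.

-860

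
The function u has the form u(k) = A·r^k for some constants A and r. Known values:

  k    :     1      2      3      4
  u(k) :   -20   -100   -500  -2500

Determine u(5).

Consecutive ratio: -100/(-20) = 5, and -500/(-100) = 5, so r = 5.
Then A·5^1 = -20 gives A = -4, and u(k) = -4·5^k.
u(5) = -4·5^5 = -12500.

-12500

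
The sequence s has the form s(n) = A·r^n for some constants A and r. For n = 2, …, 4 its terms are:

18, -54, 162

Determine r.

Consecutive ratio: -54/18 = -3, and 162/(-54) = -3, so r = -3.
Then A·(-3)^2 = 18 gives A = 2, and s(n) = 2·(-3)^n.

-3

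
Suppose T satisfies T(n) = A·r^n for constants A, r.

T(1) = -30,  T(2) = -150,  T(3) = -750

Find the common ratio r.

5

Consecutive ratio: -150/(-30) = 5, and -750/(-150) = 5, so r = 5.
Then A·5^1 = -30 gives A = -6, and T(n) = -6·5^n.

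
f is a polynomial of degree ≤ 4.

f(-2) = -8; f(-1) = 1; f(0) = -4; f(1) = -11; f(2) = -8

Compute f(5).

181

Write f(t) = at^4 + bt³ + ct² + dt + e; the 5 given values yield a linear system in the 5 coefficients.
Solving, the leading coefficient vanishes, and f(t) = 2t³ - t² - 8t - 4.
Then f(5) = 181.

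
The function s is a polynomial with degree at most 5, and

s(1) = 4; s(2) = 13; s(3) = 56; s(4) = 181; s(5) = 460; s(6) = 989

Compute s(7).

First differences: 9, 43, 125, 279, 529. Second differences: 34, 82, 154, 250. Third differences: 48, 72, 96. Fourth differences: 24, 24.
Level-4 differences are constant, so s has degree 4.
Fitting a degree-4 polynomial gives s(n) = n^4 - 2n³ + 4n² - 4n + 5.
Then s(7) = 1888.

1888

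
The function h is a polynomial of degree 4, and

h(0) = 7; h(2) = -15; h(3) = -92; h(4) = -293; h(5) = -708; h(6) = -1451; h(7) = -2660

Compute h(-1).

Write h(t) = at^4 + bt³ + ct² + dt + e; the 7 given values yield a linear system in the 5 coefficients.
Solving, h(t) = -t^4 - t³ + 2t² - 3t + 7.
Then h(-1) = 12.

12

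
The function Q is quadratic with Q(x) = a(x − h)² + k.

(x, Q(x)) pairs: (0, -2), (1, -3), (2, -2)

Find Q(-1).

1

First differences -1, 1; second difference 2 = 2a, so a = 1.
Expanding, the x-coefficient is −2ah = -2h; matching it to the data gives h = 1, and then k = -3.
So Q(x) = 1(x − 1)² − 3.
Q(-1) = 1·(-2)² − 3 = 1.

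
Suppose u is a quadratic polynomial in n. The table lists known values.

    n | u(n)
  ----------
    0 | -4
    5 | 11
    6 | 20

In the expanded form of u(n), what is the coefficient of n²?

1

Write u(n) = an² + bn + c; the 3 given values yield a linear system in the 3 coefficients.
Solving, u(n) = n² - 2n - 4.
The coefficient of n² is 1.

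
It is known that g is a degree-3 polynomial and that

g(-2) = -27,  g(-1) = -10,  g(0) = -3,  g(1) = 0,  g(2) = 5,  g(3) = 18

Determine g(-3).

-60

First differences: 17, 7, 3, 5, 13. Second differences: -10, -4, 2, 8. Third differences: 6, 6, 6.
Level-3 differences are constant, so g has degree 3.
Fitting a degree-3 polynomial gives g(t) = t³ - 2t² + 4t - 3.
Then g(-3) = -60.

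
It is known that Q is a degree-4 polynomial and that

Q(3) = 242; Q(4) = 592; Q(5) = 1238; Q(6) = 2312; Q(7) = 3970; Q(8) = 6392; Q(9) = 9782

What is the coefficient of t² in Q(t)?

First differences: 350, 646, 1074, 1658, 2422, 3390. Second differences: 296, 428, 584, 764, 968. Third differences: 132, 156, 180, 204. Fourth differences: 24, 24, 24.
Level-4 differences are constant, so Q has degree 4.
Fitting a degree-4 polynomial gives Q(t) = t^4 + 4t³ + 3t² + 6t + 8.
The coefficient of t² is 3.

3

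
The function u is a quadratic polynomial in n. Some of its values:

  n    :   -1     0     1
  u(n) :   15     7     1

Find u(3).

Write u(n) = an² + bn + c; the 3 given values yield a linear system in the 3 coefficients.
Solving, u(n) = n² - 7n + 7.
Then u(3) = -5.

-5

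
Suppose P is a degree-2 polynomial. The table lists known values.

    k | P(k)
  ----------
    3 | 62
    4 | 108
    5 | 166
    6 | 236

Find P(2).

28

Write P(k) = ak² + bk + c; the 4 given values yield a linear system in the 3 coefficients.
Solving, P(k) = 6k² + 4k - 4.
Then P(2) = 28.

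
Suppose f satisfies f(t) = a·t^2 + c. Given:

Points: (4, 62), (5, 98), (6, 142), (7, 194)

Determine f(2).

From f(4) = 62 and f(5) = 98: 16a + c = 62 and 25a + c = 98.
Subtracting: 9a = 36, so a = 4; then c = 62 − 4·16 = -2.
So f(t) = 4t² − 2, and f(2) = 14.

14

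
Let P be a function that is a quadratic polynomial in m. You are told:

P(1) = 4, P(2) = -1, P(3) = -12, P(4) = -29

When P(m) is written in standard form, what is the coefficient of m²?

First differences: -5, -11, -17. Second differences: -6, -6.
Level-2 differences are constant, so P has degree 2.
Fitting a degree-2 polynomial gives P(m) = -3m² + 4m + 3.
The coefficient of m² is -3.

-3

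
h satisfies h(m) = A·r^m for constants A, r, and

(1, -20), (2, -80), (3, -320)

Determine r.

4

Consecutive ratio: -80/(-20) = 4, and -320/(-80) = 4, so r = 4.
Then A·4^1 = -20 gives A = -5, and h(m) = -5·4^m.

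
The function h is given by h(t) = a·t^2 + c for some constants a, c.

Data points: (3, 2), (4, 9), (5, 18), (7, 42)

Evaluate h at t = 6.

From h(3) = 2 and h(4) = 9: 9a + c = 2 and 16a + c = 9.
Subtracting: 7a = 7, so a = 1; then c = 2 − 1·9 = -7.
So h(t) = 1t² − 7, and h(6) = 29.

29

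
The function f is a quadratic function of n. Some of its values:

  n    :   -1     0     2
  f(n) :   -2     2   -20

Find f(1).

-4

Write f(n) = an² + bn + c; the 3 given values yield a linear system in the 3 coefficients.
Solving, f(n) = -5n² - n + 2.
Then f(1) = -4.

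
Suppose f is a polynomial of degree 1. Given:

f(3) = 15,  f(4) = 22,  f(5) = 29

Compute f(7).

43

First differences: 7, 7.
Level-1 differences are constant, so f has degree 1.
Fitting a degree-1 polynomial gives f(t) = 7t - 6.
Then f(7) = 43.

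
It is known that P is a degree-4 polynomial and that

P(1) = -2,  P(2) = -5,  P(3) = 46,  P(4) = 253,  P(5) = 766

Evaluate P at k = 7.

3550

Write P(k) = ak^4 + bk³ + ck² + dk + e; the 5 given values yield a linear system in the 5 coefficients.
Solving, P(k) = 2k^4 - 3k³ - 5k² + 3k + 1.
Then P(7) = 3550.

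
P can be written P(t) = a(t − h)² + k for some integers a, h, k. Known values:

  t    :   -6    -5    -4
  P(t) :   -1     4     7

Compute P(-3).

8

First differences 5, 3; second difference -2 = 2a, so a = -1.
Expanding, the t-coefficient is −2ah = 2h; matching it to the data gives h = -3, and then k = 8.
So P(t) = -1(t + 3)² + 8.
P(-3) = -1·0² + 8 = 8.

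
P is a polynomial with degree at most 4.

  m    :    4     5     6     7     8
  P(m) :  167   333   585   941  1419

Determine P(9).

Write P(m) = am^4 + bm³ + cm² + dm + e; the 5 given values yield a linear system in the 5 coefficients.
Solving, the leading coefficient vanishes, and P(m) = 3m³ - 2m² + m + 3.
Then P(9) = 2037.

2037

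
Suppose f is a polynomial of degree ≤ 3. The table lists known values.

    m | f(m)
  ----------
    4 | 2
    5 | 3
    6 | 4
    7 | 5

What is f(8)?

First differences: 1, 1, 1.
Level-1 differences are constant, so f has degree 1.
Extending the table by one column gives the next first difference 1, so f(8) = 5 + 1 = 6.

6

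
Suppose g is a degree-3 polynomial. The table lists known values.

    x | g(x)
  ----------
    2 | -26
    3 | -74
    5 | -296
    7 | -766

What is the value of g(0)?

Write g(x) = ax³ + bx² + cx + d; the 4 given values yield a linear system in the 4 coefficients.
Solving, g(x) = -2x³ - x² - 5x + 4.
Then g(0) = 4.

4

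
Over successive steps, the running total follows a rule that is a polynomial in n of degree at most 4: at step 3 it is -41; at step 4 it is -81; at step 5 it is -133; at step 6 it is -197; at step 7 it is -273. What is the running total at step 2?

-13

Write the value at n as u(n).
Write u(n) = an^4 + bn³ + cn² + dn + e; the 5 given values yield a linear system in the 5 coefficients.
Solving, the top 2 coefficients vanish, and u(n) = -6n² + 2n + 7.
Then u(2) = -13.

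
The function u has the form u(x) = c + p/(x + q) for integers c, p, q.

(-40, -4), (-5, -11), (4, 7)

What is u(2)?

17

(u(x) − c)(x + q) = p for each data point; the three points give a linear system in c and q, then p follows.
Solving: c = -3, q = 0, p = 40, so u(x) = -3 + 40/(x + 0).
Then u(2) = -3 + 40/2 = 17.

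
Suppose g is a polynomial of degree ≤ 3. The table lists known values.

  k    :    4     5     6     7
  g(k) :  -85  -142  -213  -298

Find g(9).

First differences: -57, -71, -85. Second differences: -14, -14.
Level-2 differences are constant, so g has degree 2.
Fitting a degree-2 polynomial gives g(k) = -7k² + 6k + 3.
Then g(9) = -510.

-510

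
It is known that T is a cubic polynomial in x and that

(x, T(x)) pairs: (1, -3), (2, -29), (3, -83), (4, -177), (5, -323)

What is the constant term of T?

Write T(x) = ax³ + bx² + cx + d; the 5 given values yield a linear system in the 4 coefficients.
Solving, T(x) = -2x³ - 2x² - 6x + 7.
The constant term is T(0) = 7.

7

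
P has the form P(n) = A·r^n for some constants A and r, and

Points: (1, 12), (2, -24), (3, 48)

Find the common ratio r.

Consecutive ratio: -24/12 = -2, and 48/(-24) = -2, so r = -2.
Then A·(-2)^1 = 12 gives A = -6, and P(n) = -6·(-2)^n.

-2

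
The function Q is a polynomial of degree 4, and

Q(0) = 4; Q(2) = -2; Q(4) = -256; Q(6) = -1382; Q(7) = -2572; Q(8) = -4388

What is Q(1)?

8

Write Q(x) = ax^4 + bx³ + cx² + dx + e; the 6 given values yield a linear system in the 5 coefficients.
Solving, Q(x) = -x^4 - x³ + 3x² + 3x + 4.
Then Q(1) = 8.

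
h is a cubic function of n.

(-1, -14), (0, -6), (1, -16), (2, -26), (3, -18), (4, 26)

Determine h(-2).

Write h(n) = an³ + bn² + cn + d; the 6 given values yield a linear system in the 4 coefficients.
Solving, h(n) = 3n³ - 9n² - 4n - 6.
Then h(-2) = -58.

-58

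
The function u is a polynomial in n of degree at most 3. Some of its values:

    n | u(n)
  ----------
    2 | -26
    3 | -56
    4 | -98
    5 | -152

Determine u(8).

First differences: -30, -42, -54. Second differences: -12, -12.
Level-2 differences are constant, so u has degree 2.
Fitting a degree-2 polynomial gives u(n) = -6n² - 2.
Then u(8) = -386.

-386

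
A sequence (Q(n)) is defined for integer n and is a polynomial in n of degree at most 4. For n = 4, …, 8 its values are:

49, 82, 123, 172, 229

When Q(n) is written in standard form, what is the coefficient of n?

First differences: 33, 41, 49, 57. Second differences: 8, 8, 8.
Level-2 differences are constant, so Q has degree 2.
Fitting a degree-2 polynomial gives Q(n) = 4n² - 3n - 3.
The coefficient of n is -3.

-3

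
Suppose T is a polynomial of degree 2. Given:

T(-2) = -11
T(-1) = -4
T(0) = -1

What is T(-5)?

-56

Write T(m) = am² + bm + c; the 3 given values yield a linear system in the 3 coefficients.
Solving, T(m) = -2m² + m - 1.
Then T(-5) = -56.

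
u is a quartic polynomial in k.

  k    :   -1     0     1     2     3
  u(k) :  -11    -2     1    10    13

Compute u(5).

Write u(k) = ak^4 + bk³ + ck² + dk + e; the 5 given values yield a linear system in the 5 coefficients.
Solving, u(k) = -k^4 + 4k³ - 2k² + 2k - 2.
Then u(5) = -167.

-167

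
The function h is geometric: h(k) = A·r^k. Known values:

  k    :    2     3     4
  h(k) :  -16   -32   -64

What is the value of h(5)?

Consecutive ratio: -32/(-16) = 2, and -64/(-32) = 2, so r = 2.
Then A·2^2 = -16 gives A = -4, and h(k) = -4·2^k.
h(5) = -4·2^5 = -128.

-128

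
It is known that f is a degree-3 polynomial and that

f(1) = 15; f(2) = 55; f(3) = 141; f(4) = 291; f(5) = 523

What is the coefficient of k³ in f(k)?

First differences: 40, 86, 150, 232. Second differences: 46, 64, 82. Third differences: 18, 18.
Level-3 differences are constant, so f has degree 3.
Fitting a degree-3 polynomial gives f(k) = 3k³ + 5k² + 4k + 3.
The coefficient of k³ is 3.

3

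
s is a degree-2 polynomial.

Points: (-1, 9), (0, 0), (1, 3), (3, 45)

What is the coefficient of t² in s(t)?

Write s(t) = at² + bt + c; the 4 given values yield a linear system in the 3 coefficients.
Solving, s(t) = 6t² - 3t.
The coefficient of t² is 6.

6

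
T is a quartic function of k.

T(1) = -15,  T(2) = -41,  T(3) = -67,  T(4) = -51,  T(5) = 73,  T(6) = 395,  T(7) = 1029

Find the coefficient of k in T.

1

First differences: -26, -26, 16, 124, 322, 634. Second differences: 0, 42, 108, 198, 312. Third differences: 42, 66, 90, 114. Fourth differences: 24, 24, 24.
Level-4 differences are constant, so T has degree 4.
Fitting a degree-4 polynomial gives T(k) = k^4 - 3k³ - 7k² + k - 7.
The coefficient of k is 1.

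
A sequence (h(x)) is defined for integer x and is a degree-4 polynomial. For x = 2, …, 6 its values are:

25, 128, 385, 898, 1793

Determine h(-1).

-20

Write h(x) = ax^4 + bx³ + cx² + dx + e; the 5 given values yield a linear system in the 5 coefficients.
Solving, h(x) = x^4 + 3x³ - 5x² + 6x - 7.
Then h(-1) = -20.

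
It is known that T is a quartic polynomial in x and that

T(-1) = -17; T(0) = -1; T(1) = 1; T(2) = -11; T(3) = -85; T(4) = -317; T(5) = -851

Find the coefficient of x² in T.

-5

First differences: 16, 2, -12, -74, -232, -534. Second differences: -14, -14, -62, -158, -302. Third differences: 0, -48, -96, -144. Fourth differences: -48, -48, -48.
Level-4 differences are constant, so T has degree 4.
Fitting a degree-4 polynomial gives T(x) = -2x^4 + 4x³ - 5x² + 5x - 1.
The coefficient of x² is -5.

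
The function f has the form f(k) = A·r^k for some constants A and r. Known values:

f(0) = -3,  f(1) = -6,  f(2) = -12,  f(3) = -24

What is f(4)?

Consecutive ratio: -6/(-3) = 2, and -12/(-6) = 2, so r = 2.
Then A·2^0 = -3 gives A = -3, and f(k) = -3·2^k.
f(4) = -3·2^4 = -48.

-48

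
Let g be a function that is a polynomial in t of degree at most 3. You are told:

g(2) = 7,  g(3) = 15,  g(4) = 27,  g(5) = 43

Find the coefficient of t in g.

First differences: 8, 12, 16. Second differences: 4, 4.
Level-2 differences are constant, so g has degree 2.
Fitting a degree-2 polynomial gives g(t) = 2t² - 2t + 3.
The coefficient of t is -2.

-2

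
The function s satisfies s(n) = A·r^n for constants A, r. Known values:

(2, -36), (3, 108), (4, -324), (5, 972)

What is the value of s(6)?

Consecutive ratio: 108/(-36) = -3, and -324/108 = -3, so r = -3.
Then A·(-3)^2 = -36 gives A = -4, and s(n) = -4·(-3)^n.
s(6) = -4·(-3)^6 = -2916.

-2916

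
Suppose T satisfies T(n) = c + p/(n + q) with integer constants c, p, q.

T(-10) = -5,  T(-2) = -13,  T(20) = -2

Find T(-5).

-7

(T(n) − c)(n + q) = p for each data point; the three points give a linear system in c and q, then p follows.
Solving: c = -3, q = 0, p = 20, so T(n) = -3 + 20/(n + 0).
Then T(-5) = -3 + 20/(-5) = -7.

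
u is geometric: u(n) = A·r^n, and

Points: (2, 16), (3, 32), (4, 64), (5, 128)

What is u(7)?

512

Consecutive ratio: 32/16 = 2, and 64/32 = 2, so r = 2.
Then A·2^2 = 16 gives A = 4, and u(n) = 4·2^n.
u(7) = 4·2^7 = 512.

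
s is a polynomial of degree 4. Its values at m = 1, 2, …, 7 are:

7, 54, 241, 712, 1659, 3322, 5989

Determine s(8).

9996

First differences: 47, 187, 471, 947, 1663, 2667. Second differences: 140, 284, 476, 716, 1004. Third differences: 144, 192, 240, 288. Fourth differences: 48, 48, 48.
Level-4 differences are constant, so s has degree 4.
Fitting a degree-4 polynomial gives s(m) = 2m^4 + 4m³ - 4m² + m + 4.
Then s(8) = 9996.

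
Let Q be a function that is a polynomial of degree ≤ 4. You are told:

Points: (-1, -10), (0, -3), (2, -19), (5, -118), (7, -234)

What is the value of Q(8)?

-307

Write Q(t) = at^4 + bt³ + ct² + dt + e; the 5 given values yield a linear system in the 5 coefficients.
Solving, the top 2 coefficients vanish, and Q(t) = -5t² + 2t - 3.
Then Q(8) = -307.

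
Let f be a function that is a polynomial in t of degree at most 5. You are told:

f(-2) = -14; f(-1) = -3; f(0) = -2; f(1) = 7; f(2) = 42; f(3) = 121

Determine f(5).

First differences: 11, 1, 9, 35, 79. Second differences: -10, 8, 26, 44. Third differences: 18, 18, 18.
Level-3 differences are constant, so f has degree 3.
Fitting a degree-3 polynomial gives f(t) = 3t³ + 4t² + 2t - 2.
Then f(5) = 483.

483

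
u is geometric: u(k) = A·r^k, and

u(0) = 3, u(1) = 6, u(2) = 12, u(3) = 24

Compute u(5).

96

Consecutive ratio: 6/3 = 2, and 12/6 = 2, so r = 2.
Then A·2^0 = 3 gives A = 3, and u(k) = 3·2^k.
u(5) = 3·2^5 = 96.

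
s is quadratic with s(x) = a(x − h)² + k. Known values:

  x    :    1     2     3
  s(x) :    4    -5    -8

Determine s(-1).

First differences -9, -3; second difference 6 = 2a, so a = 3.
Expanding, the x-coefficient is −2ah = -6h; matching it to the data gives h = 3, and then k = -8.
So s(x) = 3(x − 3)² − 8.
s(-1) = 3·(-4)² − 8 = 40.

40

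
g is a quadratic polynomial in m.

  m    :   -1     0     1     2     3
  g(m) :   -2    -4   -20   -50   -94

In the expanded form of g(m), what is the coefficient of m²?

-7

First differences: -2, -16, -30, -44. Second differences: -14, -14, -14.
Level-2 differences are constant, so g has degree 2.
Fitting a degree-2 polynomial gives g(m) = -7m² - 9m - 4.
The coefficient of m² is -7.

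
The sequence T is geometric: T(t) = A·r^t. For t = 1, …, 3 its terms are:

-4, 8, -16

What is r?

Consecutive ratio: 8/(-4) = -2, and -16/8 = -2, so r = -2.
Then A·(-2)^1 = -4 gives A = 2, and T(t) = 2·(-2)^t.

-2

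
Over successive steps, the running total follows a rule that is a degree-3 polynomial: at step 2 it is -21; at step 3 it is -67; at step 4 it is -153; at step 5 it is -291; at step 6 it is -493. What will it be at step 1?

Write the value at x as Q(x).
Write Q(x) = ax³ + bx² + cx + d; the 5 given values yield a linear system in the 4 coefficients.
Solving, Q(x) = -2x³ - 2x² + 2x - 1.
Then Q(1) = -3.

-3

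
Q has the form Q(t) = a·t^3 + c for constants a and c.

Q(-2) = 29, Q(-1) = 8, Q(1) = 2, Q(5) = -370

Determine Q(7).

-1024

From Q(-2) = 29 and Q(-1) = 8: -8a + c = 29 and -1a + c = 8.
Subtracting: 7a = -21, so a = -3; then c = 29 − (-3)·(-8) = 5.
So Q(t) = -3t³ + 5, and Q(7) = -1024.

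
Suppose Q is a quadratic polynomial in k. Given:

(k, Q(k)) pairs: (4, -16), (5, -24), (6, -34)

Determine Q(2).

-6

Write Q(k) = ak² + bk + c; the 3 given values yield a linear system in the 3 coefficients.
Solving, Q(k) = -k² + k - 4.
Then Q(2) = -6.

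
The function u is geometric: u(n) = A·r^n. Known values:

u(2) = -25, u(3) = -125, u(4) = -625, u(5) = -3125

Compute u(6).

-15625

Consecutive ratio: -125/(-25) = 5, and -625/(-125) = 5, so r = 5.
Then A·5^2 = -25 gives A = -1, and u(n) = -1·5^n.
u(6) = -1·5^6 = -15625.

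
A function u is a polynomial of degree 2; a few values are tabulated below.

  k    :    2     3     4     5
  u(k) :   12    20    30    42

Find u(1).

First differences: 8, 10, 12. Second differences: 2, 2.
Level-2 differences are constant, so u has degree 2.
Fitting a degree-2 polynomial gives u(k) = k² + 3k + 2.
Then u(1) = 6.

6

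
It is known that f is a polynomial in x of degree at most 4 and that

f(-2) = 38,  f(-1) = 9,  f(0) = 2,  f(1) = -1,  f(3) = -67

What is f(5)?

Write f(x) = ax^4 + bx³ + cx² + dx + e; the 5 given values yield a linear system in the 5 coefficients.
Solving, the leading coefficient vanishes, and f(x) = -3x³ + 2x² - 2x + 2.
Then f(5) = -333.

-333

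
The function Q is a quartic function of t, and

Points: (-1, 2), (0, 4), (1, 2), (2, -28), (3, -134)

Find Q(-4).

-148

Write Q(t) = at^4 + bt³ + ct² + dt + e; the 5 given values yield a linear system in the 5 coefficients.
Solving, Q(t) = -t^4 - 2t³ - t² + 2t + 4.
Then Q(-4) = -148.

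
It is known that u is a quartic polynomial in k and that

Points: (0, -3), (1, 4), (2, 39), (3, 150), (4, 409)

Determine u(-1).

Write u(k) = ak^4 + bk³ + ck² + dk + e; the 5 given values yield a linear system in the 5 coefficients.
Solving, u(k) = k^4 + 2k³ + k² + 3k - 3.
Then u(-1) = -6.

-6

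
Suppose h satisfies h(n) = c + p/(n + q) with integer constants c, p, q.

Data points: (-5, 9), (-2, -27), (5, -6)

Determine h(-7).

3

(h(n) − c)(n + q) = p for each data point; the three points give a linear system in c and q, then p follows.
Solving: c = -3, q = 3, p = -24, so h(n) = -3 − 24/(n + 3).
Then h(-7) = -3 − 24/(-4) = 3.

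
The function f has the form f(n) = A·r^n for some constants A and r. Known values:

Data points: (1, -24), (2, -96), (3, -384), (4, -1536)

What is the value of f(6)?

-24576

Consecutive ratio: -96/(-24) = 4, and -384/(-96) = 4, so r = 4.
Then A·4^1 = -24 gives A = -6, and f(n) = -6·4^n.
f(6) = -6·4^6 = -24576.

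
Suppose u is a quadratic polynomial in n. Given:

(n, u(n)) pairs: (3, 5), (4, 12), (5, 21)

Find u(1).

Write u(n) = an² + bn + c; the 3 given values yield a linear system in the 3 coefficients.
Solving, u(n) = n² - 4.
Then u(1) = -3.

-3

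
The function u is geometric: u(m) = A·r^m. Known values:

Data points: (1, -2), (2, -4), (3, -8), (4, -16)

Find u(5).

Consecutive ratio: -4/(-2) = 2, and -8/(-4) = 2, so r = 2.
Then A·2^1 = -2 gives A = -1, and u(m) = -1·2^m.
u(5) = -1·2^5 = -32.

-32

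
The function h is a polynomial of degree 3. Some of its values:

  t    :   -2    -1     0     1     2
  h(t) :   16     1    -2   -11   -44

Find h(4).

First differences: -15, -3, -9, -33. Second differences: 12, -6, -24. Third differences: -18, -18.
Level-3 differences are constant, so h has degree 3.
Fitting a degree-3 polynomial gives h(t) = -3t³ - 3t² - 3t - 2.
Then h(4) = -254.

-254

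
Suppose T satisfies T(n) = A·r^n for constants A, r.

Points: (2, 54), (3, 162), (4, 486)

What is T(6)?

Consecutive ratio: 162/54 = 3, and 486/162 = 3, so r = 3.
Then A·3^2 = 54 gives A = 6, and T(n) = 6·3^n.
T(6) = 6·3^6 = 4374.

4374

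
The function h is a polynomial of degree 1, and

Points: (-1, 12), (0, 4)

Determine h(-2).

Write h(t) = at + b; the 2 given values yield a linear system in the 2 coefficients.
Solving, h(t) = -8t + 4.
Then h(-2) = 20.

20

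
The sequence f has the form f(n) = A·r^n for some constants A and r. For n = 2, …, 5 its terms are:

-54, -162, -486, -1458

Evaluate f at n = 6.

-4374

Consecutive ratio: -162/(-54) = 3, and -486/(-162) = 3, so r = 3.
Then A·3^2 = -54 gives A = -6, and f(n) = -6·3^n.
f(6) = -6·3^6 = -4374.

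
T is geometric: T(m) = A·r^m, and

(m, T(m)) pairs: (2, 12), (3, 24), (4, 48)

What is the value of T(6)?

Consecutive ratio: 24/12 = 2, and 48/24 = 2, so r = 2.
Then A·2^2 = 12 gives A = 3, and T(m) = 3·2^m.
T(6) = 3·2^6 = 192.

192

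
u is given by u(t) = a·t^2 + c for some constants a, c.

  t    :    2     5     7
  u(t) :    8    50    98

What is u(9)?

From u(2) = 8 and u(5) = 50: 4a + c = 8 and 25a + c = 50.
Subtracting: 21a = 42, so a = 2; then c = 8 − 2·4 = 0.
So u(t) = 2t² + 0, and u(9) = 162.

162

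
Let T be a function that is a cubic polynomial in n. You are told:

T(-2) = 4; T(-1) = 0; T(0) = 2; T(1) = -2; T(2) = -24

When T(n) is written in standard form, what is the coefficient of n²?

-3

First differences: -4, 2, -4, -22. Second differences: 6, -6, -18. Third differences: -12, -12.
Level-3 differences are constant, so T has degree 3.
Fitting a degree-3 polynomial gives T(n) = -2n³ - 3n² + n + 2.
The coefficient of n² is -3.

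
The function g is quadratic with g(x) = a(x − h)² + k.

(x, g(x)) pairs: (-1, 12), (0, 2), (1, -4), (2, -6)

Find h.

2

First differences -10, -6, -2; second difference 4 = 2a, so a = 2.
Expanding, the x-coefficient is −2ah = -4h; matching it to the data gives h = 2, and then k = -6.
So g(x) = 2(x − 2)² − 6.
Hence h = 2.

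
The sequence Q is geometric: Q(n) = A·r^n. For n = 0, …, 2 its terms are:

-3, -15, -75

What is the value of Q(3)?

-375

Consecutive ratio: -15/(-3) = 5, and -75/(-15) = 5, so r = 5.
Then A·5^0 = -3 gives A = -3, and Q(n) = -3·5^n.
Q(3) = -3·5^3 = -375.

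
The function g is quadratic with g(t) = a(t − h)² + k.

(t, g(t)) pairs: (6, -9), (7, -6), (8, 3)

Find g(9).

18

First differences 3, 9; second difference 6 = 2a, so a = 3.
Expanding, the t-coefficient is −2ah = -6h; matching it to the data gives h = 6, and then k = -9.
So g(t) = 3(t − 6)² − 9.
g(9) = 3·3² − 9 = 18.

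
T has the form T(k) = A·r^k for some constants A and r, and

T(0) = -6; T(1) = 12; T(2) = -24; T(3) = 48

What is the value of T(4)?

Consecutive ratio: 12/(-6) = -2, and -24/12 = -2, so r = -2.
Then A·(-2)^0 = -6 gives A = -6, and T(k) = -6·(-2)^k.
T(4) = -6·(-2)^4 = -96.

-96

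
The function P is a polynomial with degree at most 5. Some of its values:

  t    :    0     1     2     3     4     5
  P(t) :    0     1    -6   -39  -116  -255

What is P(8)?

-1224

First differences: 1, -7, -33, -77, -139. Second differences: -8, -26, -44, -62. Third differences: -18, -18, -18.
Level-3 differences are constant, so P has degree 3.
Fitting a degree-3 polynomial gives P(t) = -3t³ + 5t² - t.
Then P(8) = -1224.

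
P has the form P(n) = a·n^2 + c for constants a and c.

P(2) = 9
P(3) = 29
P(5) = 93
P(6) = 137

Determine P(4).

57

From P(2) = 9 and P(3) = 29: 4a + c = 9 and 9a + c = 29.
Subtracting: 5a = 20, so a = 4; then c = 9 − 4·4 = -7.
So P(n) = 4n² − 7, and P(4) = 57.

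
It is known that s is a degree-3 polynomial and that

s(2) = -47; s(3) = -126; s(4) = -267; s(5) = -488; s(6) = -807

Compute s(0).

-3

First differences: -79, -141, -221, -319. Second differences: -62, -80, -98. Third differences: -18, -18.
Level-3 differences are constant, so s has degree 3.
Fitting a degree-3 polynomial gives s(n) = -3n³ - 4n² - 2n - 3.
Then s(0) = -3.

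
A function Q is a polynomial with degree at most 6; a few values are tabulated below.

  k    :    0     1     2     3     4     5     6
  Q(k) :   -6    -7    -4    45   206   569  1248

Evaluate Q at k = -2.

-40

First differences: -1, 3, 49, 161, 363, 679. Second differences: 4, 46, 112, 202, 316. Third differences: 42, 66, 90, 114. Fourth differences: 24, 24, 24.
Level-4 differences are constant, so Q has degree 4.
Fitting a degree-4 polynomial gives Q(k) = k^4 + k³ - 8k² + 5k - 6.
Then Q(-2) = -40.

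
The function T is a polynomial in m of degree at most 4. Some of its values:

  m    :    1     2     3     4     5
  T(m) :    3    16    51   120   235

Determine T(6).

408

First differences: 13, 35, 69, 115. Second differences: 22, 34, 46. Third differences: 12, 12.
Level-3 differences are constant, so T has degree 3.
Extending the table by one column gives the next first difference 173, so T(6) = 235 + 173 = 408.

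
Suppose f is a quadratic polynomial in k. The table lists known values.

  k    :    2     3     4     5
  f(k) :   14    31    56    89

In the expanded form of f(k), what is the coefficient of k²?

First differences: 17, 25, 33. Second differences: 8, 8.
Level-2 differences are constant, so f has degree 2.
Fitting a degree-2 polynomial gives f(k) = 4k² - 3k + 4.
The coefficient of k² is 4.

4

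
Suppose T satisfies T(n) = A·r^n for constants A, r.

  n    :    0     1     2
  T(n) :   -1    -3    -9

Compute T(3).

Consecutive ratio: -3/(-1) = 3, and -9/(-3) = 3, so r = 3.
Then A·3^0 = -1 gives A = -1, and T(n) = -1·3^n.
T(3) = -1·3^3 = -27.

-27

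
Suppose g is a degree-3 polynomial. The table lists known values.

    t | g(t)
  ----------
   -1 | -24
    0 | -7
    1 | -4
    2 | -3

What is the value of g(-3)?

Write g(t) = at³ + bt² + ct + d; the 4 given values yield a linear system in the 4 coefficients.
Solving, g(t) = 2t³ - 7t² + 8t - 7.
Then g(-3) = -148.

-148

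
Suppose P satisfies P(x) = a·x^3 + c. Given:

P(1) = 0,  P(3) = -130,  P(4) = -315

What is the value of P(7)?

From P(1) = 0 and P(3) = -130: 1a + c = 0 and 27a + c = -130.
Subtracting: 26a = -130, so a = -5; then c = 0 − (-5)·1 = 5.
So P(x) = -5x³ + 5, and P(7) = -1710.

-1710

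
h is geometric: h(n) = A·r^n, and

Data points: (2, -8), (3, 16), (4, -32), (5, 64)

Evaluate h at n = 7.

256

Consecutive ratio: 16/(-8) = -2, and -32/16 = -2, so r = -2.
Then A·(-2)^2 = -8 gives A = -2, and h(n) = -2·(-2)^n.
h(7) = -2·(-2)^7 = 256.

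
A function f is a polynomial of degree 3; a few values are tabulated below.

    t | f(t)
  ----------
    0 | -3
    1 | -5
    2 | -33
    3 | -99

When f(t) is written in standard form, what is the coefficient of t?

Write f(t) = at³ + bt² + ct + d; the 4 given values yield a linear system in the 4 coefficients.
Solving, f(t) = -2t³ - 7t² + 7t - 3.
The coefficient of t is 7.

7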